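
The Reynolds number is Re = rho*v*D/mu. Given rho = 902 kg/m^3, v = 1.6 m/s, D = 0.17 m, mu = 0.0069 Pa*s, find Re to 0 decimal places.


Re = rho * v * D / mu
Re = 902 * 1.6 * 0.17 / 0.0069
Re = 245.344 / 0.0069
Re = 35557


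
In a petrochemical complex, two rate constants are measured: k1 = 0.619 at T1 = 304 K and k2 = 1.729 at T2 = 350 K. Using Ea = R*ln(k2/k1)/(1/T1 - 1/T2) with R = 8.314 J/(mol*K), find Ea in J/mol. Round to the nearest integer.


Ea = R * ln(k2/k1) / (1/T1 - 1/T2)
ln(k2/k1) = ln(1.729/0.619) = 1.0271932
1/T1 - 1/T2 = 1/304 - 1/350 = 0.000432330827
Ea = 8.314 * 1.0271932 / 0.000432330827
Ea = 19754 J/mol


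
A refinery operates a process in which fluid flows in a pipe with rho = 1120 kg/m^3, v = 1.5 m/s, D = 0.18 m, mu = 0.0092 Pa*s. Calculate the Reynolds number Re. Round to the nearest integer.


Re = rho * v * D / mu
Re = 1120 * 1.5 * 0.18 / 0.0092
Re = 302.4 / 0.0092
Re = 32870


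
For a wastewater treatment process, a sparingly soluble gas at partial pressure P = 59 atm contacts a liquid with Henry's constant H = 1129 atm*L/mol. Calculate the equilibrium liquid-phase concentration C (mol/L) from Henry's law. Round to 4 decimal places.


C = P / H
C = 59 / 1129
C = 0.0523 mol/L


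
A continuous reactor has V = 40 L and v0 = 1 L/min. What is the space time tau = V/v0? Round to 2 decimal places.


tau = V / v0
tau = 40 / 1
tau = 40.00 min


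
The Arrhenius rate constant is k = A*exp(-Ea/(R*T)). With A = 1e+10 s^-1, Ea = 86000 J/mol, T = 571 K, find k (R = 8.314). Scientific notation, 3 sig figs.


k = A * exp(-Ea/(R*T))
k = 1e+10 * exp(-86000 / (8.314 * 571))
k = 1e+10 * exp(-18.115583)
k = 1.36e+02


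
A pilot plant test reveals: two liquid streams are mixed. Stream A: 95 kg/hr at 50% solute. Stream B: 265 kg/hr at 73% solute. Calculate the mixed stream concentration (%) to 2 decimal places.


Mass balance on solute: F1*x1 + F2*x2 = F3*x3
F3 = F1 + F2 = 95 + 265 = 360 kg/hr
x3 = (F1*x1 + F2*x2)/F3
x3 = (95*0.5 + 265*0.73) / 360
x3 = 66.93%


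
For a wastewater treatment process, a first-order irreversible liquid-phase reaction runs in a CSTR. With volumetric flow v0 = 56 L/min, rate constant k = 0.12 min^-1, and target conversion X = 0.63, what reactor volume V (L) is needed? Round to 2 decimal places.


V = v0 * X / (k * (1 - X))
V = 56 * 0.63 / (0.12 * (1 - 0.63))
V = 35.28 / (0.12 * 0.37)
V = 35.28 / 0.0444
V = 794.59 L


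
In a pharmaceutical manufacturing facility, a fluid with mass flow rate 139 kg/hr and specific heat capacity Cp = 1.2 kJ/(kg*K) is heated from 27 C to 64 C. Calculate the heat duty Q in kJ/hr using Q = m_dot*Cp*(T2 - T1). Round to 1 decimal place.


Q = m_dot * Cp * (T2 - T1)
Q = 139 * 1.2 * (64 - 27)
Q = 139 * 1.2 * 37
Q = 6171.6 kJ/hr


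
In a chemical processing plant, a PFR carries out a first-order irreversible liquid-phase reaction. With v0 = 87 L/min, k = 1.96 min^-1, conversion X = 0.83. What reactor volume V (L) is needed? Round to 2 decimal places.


V = (v0/k) * ln(1/(1-X))
V = (87/1.96) * ln(1/(1-0.83))
V = 44.387755 * ln(5.882353)
V = 44.387755 * 1.771957
V = 78.65 L


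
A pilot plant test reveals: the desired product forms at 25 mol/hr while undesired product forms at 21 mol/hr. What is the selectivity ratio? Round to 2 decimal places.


S = desired product rate / undesired product rate
S = 25 / 21
S = 1.19


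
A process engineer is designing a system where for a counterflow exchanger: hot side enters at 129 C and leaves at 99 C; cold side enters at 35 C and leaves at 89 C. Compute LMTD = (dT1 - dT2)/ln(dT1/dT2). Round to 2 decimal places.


dT1 = Th_in - Tc_out = 129 - 89 = 40
dT2 = Th_out - Tc_in = 99 - 35 = 64
LMTD = (dT1 - dT2) / ln(dT1/dT2)
LMTD = (40 - 64) / ln(40/64)
LMTD = 51.06 K


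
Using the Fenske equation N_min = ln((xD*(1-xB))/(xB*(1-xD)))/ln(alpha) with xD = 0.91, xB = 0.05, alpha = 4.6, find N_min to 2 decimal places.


N_min = ln((xD*(1-xB))/(xB*(1-xD))) / ln(alpha)
Numerator inside ln: 0.8645 / 0.0045 = 192.111111
ln(192.111111) = 5.258074
ln(alpha) = ln(4.6) = 1.526056
N_min = 5.258074 / 1.526056 = 3.45


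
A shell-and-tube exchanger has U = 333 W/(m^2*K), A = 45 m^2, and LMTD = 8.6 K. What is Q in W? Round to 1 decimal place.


Q = U * A * LMTD
Q = 333 * 45 * 8.6
Q = 128871.0 W


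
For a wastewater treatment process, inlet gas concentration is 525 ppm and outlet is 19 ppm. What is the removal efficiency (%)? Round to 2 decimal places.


Efficiency = (G_in - G_out) / G_in * 100%
Efficiency = (525 - 19) / 525 * 100
Efficiency = 506 / 525 * 100
Efficiency = 96.38%


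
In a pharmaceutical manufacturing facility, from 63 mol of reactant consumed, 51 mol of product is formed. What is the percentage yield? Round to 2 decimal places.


Yield = (moles product / moles consumed) * 100%
Yield = (51 / 63) * 100
Yield = 0.8095 * 100
Yield = 80.95%


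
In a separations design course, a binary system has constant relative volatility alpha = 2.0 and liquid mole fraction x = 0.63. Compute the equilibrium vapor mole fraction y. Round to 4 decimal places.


y = alpha*x / (1 + (alpha-1)*x)
y = 2.0*0.63 / (1 + (2.0-1)*0.63)
y = 1.26 / (1 + 0.63)
y = 1.26 / 1.63
y = 0.7730


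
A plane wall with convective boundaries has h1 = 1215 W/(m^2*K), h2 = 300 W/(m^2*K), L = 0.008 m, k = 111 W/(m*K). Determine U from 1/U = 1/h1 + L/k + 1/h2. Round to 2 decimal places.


1/U = 1/h1 + L/k + 1/h2
1/U = 1/1215 + 0.008/111 + 1/300
1/U = 0.0008230453 + 7.20721e-05 + 0.0033333333
1/U = 0.0042284507
U = 236.49 W/(m^2*K)


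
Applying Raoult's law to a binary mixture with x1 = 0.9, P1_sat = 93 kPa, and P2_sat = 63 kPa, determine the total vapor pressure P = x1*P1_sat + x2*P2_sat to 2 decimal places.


P = x1*P1_sat + x2*P2_sat
x2 = 1 - x1 = 1 - 0.9 = 0.1
P = 0.9*93 + 0.1*63
P = 83.7 + 6.3
P = 90.00 kPa


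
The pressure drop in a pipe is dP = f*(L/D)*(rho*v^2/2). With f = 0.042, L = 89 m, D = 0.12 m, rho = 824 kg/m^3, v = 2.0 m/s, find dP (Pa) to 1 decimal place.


dP = f * (L/D) * (rho*v^2/2)
dP = 0.042 * (89/0.12) * (824*2.0^2/2)
L/D = 741.66666667
rho*v^2/2 = 824*4.0/2 = 1648.0
dP = 0.042 * 741.66666667 * 1648.0
dP = 51335.2 Pa


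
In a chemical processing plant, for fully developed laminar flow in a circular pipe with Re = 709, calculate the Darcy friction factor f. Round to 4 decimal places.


f = 64 / Re
f = 64 / 709
f = 0.0903


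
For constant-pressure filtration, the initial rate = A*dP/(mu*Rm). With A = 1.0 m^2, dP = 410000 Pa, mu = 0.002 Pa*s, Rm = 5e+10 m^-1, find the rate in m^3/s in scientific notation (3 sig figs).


rate = A * dP / (mu * Rm)
rate = 1.0 * 410000 / (0.002 * 5e+10)
rate = 410000.0 / 1.000e+08
rate = 4.10e-03 m^3/s


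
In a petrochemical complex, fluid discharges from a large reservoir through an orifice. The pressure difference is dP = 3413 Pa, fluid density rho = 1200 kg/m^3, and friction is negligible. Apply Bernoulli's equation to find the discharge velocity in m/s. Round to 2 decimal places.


v = sqrt(2*dP/rho)
v = sqrt(2*3413/1200)
v = sqrt(5.688333)
v = 2.39 m/s


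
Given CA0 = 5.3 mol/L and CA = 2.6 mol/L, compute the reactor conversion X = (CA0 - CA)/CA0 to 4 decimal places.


X = (CA0 - CA) / CA0
X = (5.3 - 2.6) / 5.3
X = 2.7 / 5.3
X = 0.5094


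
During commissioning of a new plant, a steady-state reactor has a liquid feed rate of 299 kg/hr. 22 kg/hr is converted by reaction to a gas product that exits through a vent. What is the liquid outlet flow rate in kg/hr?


Steady-state mass balance on the main outlet: F_out = F_in - F_removed
F_out = 299 - 22
F_out = 277 kg/hr


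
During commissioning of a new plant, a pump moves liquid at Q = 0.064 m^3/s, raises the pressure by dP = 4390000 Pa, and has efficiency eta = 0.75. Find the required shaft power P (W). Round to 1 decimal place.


P = Q * dP / eta
P = 0.064 * 4390000 / 0.75
P = 280960.0 / 0.75
P = 374613.3 W


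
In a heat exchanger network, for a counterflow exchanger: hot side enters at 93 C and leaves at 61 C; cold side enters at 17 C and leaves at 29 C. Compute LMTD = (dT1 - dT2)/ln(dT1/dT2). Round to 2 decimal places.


dT1 = Th_in - Tc_out = 93 - 29 = 64
dT2 = Th_out - Tc_in = 61 - 17 = 44
LMTD = (dT1 - dT2) / ln(dT1/dT2)
LMTD = (64 - 44) / ln(64/44)
LMTD = 53.38 K


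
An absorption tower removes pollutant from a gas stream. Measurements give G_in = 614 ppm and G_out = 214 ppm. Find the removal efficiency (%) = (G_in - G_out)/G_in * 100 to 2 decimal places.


Efficiency = (G_in - G_out) / G_in * 100%
Efficiency = (614 - 214) / 614 * 100
Efficiency = 400 / 614 * 100
Efficiency = 65.15%


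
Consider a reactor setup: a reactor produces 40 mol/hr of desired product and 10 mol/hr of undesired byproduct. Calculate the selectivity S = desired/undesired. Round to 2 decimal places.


S = desired product rate / undesired product rate
S = 40 / 10
S = 4.00


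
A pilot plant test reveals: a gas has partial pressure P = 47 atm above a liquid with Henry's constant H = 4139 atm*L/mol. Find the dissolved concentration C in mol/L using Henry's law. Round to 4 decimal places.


C = P / H
C = 47 / 4139
C = 0.0114 mol/L


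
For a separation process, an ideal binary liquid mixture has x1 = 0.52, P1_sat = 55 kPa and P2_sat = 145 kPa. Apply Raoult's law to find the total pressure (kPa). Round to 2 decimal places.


P = x1*P1_sat + x2*P2_sat
x2 = 1 - x1 = 1 - 0.52 = 0.48
P = 0.52*55 + 0.48*145
P = 28.6 + 69.6
P = 98.20 kPa


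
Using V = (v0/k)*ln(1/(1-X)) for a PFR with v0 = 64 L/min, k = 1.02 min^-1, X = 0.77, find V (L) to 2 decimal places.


V = (v0/k) * ln(1/(1-X))
V = (64/1.02) * ln(1/(1-0.77))
V = 62.745098 * ln(4.347826)
V = 62.745098 * 1.469676
V = 92.21 L


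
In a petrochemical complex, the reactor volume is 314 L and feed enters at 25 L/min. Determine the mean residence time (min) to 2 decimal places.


tau = V / v0
tau = 314 / 25
tau = 12.56 min


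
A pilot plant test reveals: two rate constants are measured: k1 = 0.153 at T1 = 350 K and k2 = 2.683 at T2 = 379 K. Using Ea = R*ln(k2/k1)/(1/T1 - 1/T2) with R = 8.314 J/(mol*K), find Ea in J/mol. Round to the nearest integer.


Ea = R * ln(k2/k1) / (1/T1 - 1/T2)
ln(k2/k1) = ln(2.683/0.153) = 2.8642529
1/T1 - 1/T2 = 1/350 - 1/379 = 0.00021862043
Ea = 8.314 * 2.8642529 / 0.00021862043
Ea = 108926 J/mol


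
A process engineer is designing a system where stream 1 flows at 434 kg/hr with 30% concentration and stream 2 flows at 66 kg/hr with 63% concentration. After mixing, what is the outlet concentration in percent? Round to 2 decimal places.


Mass balance on solute: F1*x1 + F2*x2 = F3*x3
F3 = F1 + F2 = 434 + 66 = 500 kg/hr
x3 = (F1*x1 + F2*x2)/F3
x3 = (434*0.3 + 66*0.63) / 500
x3 = 34.36%


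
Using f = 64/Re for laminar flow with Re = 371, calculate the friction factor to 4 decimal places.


f = 64 / Re
f = 64 / 371
f = 0.1725


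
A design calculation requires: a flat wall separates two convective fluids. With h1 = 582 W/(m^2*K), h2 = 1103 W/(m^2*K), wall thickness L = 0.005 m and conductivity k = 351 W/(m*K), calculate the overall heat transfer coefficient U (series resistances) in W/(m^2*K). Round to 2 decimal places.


1/U = 1/h1 + L/k + 1/h2
1/U = 1/582 + 0.005/351 + 1/1103
1/U = 0.0017182131 + 1.4245e-05 + 0.0009066183
1/U = 0.0026390764
U = 378.92 W/(m^2*K)


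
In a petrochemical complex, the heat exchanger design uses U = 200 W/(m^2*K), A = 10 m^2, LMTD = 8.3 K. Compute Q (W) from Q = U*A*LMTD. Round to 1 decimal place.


Q = U * A * LMTD
Q = 200 * 10 * 8.3
Q = 16600.0 W


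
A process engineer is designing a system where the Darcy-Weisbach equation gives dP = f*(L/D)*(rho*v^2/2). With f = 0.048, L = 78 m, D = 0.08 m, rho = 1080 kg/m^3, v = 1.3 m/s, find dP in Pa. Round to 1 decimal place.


dP = f * (L/D) * (rho*v^2/2)
dP = 0.048 * (78/0.08) * (1080*1.3^2/2)
L/D = 975.0
rho*v^2/2 = 1080*1.69/2 = 912.6
dP = 0.048 * 975.0 * 912.6
dP = 42709.7 Pa


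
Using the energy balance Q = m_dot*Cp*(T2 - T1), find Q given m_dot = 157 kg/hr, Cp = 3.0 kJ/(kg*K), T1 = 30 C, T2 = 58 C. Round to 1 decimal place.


Q = m_dot * Cp * (T2 - T1)
Q = 157 * 3.0 * (58 - 30)
Q = 157 * 3.0 * 28
Q = 13188.0 kJ/hr


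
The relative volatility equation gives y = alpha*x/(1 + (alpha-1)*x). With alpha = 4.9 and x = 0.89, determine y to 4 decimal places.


y = alpha*x / (1 + (alpha-1)*x)
y = 4.9*0.89 / (1 + (4.9-1)*0.89)
y = 4.361 / (1 + 3.471)
y = 4.361 / 4.471
y = 0.9754


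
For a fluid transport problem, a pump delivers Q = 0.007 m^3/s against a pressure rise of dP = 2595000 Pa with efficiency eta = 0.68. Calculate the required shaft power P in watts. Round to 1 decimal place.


P = Q * dP / eta
P = 0.007 * 2595000 / 0.68
P = 18165.0 / 0.68
P = 26713.2 W


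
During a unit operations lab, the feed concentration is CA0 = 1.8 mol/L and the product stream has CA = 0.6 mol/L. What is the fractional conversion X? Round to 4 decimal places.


X = (CA0 - CA) / CA0
X = (1.8 - 0.6) / 1.8
X = 1.2 / 1.8
X = 0.6667


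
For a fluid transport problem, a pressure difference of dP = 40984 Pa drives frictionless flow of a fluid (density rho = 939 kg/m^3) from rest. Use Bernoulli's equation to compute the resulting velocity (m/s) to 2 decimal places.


v = sqrt(2*dP/rho)
v = sqrt(2*40984/939)
v = sqrt(87.292865)
v = 9.34 m/s


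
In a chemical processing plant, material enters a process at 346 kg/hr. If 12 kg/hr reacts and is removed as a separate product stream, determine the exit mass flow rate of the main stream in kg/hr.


Steady-state mass balance on the main outlet: F_out = F_in - F_removed
F_out = 346 - 12
F_out = 334 kg/hr


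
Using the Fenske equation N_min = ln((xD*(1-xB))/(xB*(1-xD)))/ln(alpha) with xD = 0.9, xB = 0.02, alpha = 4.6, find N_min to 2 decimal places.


N_min = ln((xD*(1-xB))/(xB*(1-xD))) / ln(alpha)
Numerator inside ln: 0.882 / 0.002 = 441.0
ln(441.0) = 6.089045
ln(alpha) = ln(4.6) = 1.526056
N_min = 6.089045 / 1.526056 = 3.99


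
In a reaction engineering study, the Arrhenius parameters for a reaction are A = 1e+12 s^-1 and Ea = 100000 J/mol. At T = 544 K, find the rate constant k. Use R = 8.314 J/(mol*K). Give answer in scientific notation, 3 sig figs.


k = A * exp(-Ea/(R*T))
k = 1e+12 * exp(-100000 / (8.314 * 544))
k = 1e+12 * exp(-22.110119)
k = 2.50e+02


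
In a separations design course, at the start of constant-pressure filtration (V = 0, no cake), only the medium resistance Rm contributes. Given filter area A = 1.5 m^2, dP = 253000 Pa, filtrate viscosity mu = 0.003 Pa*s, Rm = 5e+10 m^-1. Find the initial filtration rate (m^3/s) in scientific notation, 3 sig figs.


rate = A * dP / (mu * Rm)
rate = 1.5 * 253000 / (0.003 * 5e+10)
rate = 379500.0 / 1.500e+08
rate = 2.53e-03 m^3/s


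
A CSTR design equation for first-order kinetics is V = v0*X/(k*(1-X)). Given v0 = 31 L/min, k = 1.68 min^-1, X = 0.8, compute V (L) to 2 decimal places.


V = v0 * X / (k * (1 - X))
V = 31 * 0.8 / (1.68 * (1 - 0.8))
V = 24.8 / (1.68 * 0.2)
V = 24.8 / 0.336
V = 73.81 L


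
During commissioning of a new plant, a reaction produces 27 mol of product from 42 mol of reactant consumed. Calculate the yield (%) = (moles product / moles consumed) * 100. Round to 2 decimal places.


Yield = (moles product / moles consumed) * 100%
Yield = (27 / 42) * 100
Yield = 0.6429 * 100
Yield = 64.29%


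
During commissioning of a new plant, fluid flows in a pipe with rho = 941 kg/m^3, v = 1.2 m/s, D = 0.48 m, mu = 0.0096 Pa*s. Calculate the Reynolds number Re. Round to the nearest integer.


Re = rho * v * D / mu
Re = 941 * 1.2 * 0.48 / 0.0096
Re = 542.016 / 0.0096
Re = 56460


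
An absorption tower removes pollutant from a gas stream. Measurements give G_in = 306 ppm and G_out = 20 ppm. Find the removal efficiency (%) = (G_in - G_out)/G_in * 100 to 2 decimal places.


Efficiency = (G_in - G_out) / G_in * 100%
Efficiency = (306 - 20) / 306 * 100
Efficiency = 286 / 306 * 100
Efficiency = 93.46%


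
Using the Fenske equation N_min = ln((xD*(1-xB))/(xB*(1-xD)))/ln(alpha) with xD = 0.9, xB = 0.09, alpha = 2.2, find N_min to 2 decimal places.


N_min = ln((xD*(1-xB))/(xB*(1-xD))) / ln(alpha)
Numerator inside ln: 0.819 / 0.009 = 91.0
ln(91.0) = 4.51086
ln(alpha) = ln(2.2) = 0.788457
N_min = 4.51086 / 0.788457 = 5.72


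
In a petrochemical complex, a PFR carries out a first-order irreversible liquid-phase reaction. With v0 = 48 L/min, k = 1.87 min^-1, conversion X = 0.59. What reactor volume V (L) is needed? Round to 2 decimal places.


V = (v0/k) * ln(1/(1-X))
V = (48/1.87) * ln(1/(1-0.59))
V = 25.668449 * ln(2.439024)
V = 25.668449 * 0.891598
V = 22.89 L


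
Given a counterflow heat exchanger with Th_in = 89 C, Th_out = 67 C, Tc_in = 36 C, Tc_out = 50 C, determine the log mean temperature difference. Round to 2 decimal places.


dT1 = Th_in - Tc_out = 89 - 50 = 39
dT2 = Th_out - Tc_in = 67 - 36 = 31
LMTD = (dT1 - dT2) / ln(dT1/dT2)
LMTD = (39 - 31) / ln(39/31)
LMTD = 34.85 K


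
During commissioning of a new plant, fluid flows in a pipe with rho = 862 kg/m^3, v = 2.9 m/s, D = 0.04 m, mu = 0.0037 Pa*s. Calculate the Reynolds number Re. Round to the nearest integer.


Re = rho * v * D / mu
Re = 862 * 2.9 * 0.04 / 0.0037
Re = 99.992 / 0.0037
Re = 27025


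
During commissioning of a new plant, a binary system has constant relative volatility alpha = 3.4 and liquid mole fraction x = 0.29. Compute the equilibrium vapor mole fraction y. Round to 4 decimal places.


y = alpha*x / (1 + (alpha-1)*x)
y = 3.4*0.29 / (1 + (3.4-1)*0.29)
y = 0.986 / (1 + 0.696)
y = 0.986 / 1.696
y = 0.5814


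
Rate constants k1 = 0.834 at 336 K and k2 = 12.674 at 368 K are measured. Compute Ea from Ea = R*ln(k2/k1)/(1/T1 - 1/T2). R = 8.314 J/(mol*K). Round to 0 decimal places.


Ea = R * ln(k2/k1) / (1/T1 - 1/T2)
ln(k2/k1) = ln(12.674/0.834) = 2.7210745
1/T1 - 1/T2 = 1/336 - 1/368 = 0.000258799172
Ea = 8.314 * 2.7210745 / 0.000258799172
Ea = 87415 J/mol


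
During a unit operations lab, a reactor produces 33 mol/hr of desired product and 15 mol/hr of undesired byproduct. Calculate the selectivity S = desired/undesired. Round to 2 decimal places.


S = desired product rate / undesired product rate
S = 33 / 15
S = 2.20


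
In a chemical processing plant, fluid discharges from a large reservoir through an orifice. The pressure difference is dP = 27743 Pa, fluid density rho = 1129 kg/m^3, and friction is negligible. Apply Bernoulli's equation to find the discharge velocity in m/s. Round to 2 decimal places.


v = sqrt(2*dP/rho)
v = sqrt(2*27743/1129)
v = sqrt(49.146147)
v = 7.01 m/s


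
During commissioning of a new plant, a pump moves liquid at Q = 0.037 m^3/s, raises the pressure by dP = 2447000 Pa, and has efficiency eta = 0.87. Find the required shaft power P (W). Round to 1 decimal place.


P = Q * dP / eta
P = 0.037 * 2447000 / 0.87
P = 90539.0 / 0.87
P = 104067.8 W


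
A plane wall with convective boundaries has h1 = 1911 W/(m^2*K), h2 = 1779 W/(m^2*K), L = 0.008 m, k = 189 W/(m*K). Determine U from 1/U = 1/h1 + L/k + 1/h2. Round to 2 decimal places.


1/U = 1/h1 + L/k + 1/h2
1/U = 1/1911 + 0.008/189 + 1/1779
1/U = 0.0005232862 + 4.2328e-05 + 0.0005621135
1/U = 0.0011277277
U = 886.74 W/(m^2*K)


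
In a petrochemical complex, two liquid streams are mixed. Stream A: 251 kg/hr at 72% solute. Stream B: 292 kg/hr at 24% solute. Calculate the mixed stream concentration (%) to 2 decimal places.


Mass balance on solute: F1*x1 + F2*x2 = F3*x3
F3 = F1 + F2 = 251 + 292 = 543 kg/hr
x3 = (F1*x1 + F2*x2)/F3
x3 = (251*0.72 + 292*0.24) / 543
x3 = 46.19%


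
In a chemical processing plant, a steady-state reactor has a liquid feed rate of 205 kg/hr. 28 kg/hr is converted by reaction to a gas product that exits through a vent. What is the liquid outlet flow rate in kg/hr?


Steady-state mass balance on the main outlet: F_out = F_in - F_removed
F_out = 205 - 28
F_out = 177 kg/hr


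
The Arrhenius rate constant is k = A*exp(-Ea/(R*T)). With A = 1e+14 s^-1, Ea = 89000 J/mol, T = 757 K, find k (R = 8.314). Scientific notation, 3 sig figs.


k = A * exp(-Ea/(R*T))
k = 1e+14 * exp(-89000 / (8.314 * 757))
k = 1e+14 * exp(-14.14113)
k = 7.22e+07


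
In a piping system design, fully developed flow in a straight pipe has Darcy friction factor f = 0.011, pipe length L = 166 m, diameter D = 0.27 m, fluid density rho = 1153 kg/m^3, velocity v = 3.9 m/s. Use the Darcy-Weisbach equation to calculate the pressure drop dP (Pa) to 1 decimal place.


dP = f * (L/D) * (rho*v^2/2)
dP = 0.011 * (166/0.27) * (1153*3.9^2/2)
L/D = 614.81481481
rho*v^2/2 = 1153*15.21/2 = 8768.565
dP = 0.011 * 614.81481481 * 8768.565
dP = 59301.5 Pa


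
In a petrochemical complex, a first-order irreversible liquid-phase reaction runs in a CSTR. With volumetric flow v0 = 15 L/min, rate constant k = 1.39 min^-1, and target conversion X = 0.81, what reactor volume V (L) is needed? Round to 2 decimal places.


V = v0 * X / (k * (1 - X))
V = 15 * 0.81 / (1.39 * (1 - 0.81))
V = 12.15 / (1.39 * 0.19)
V = 12.15 / 0.2641
V = 46.01 L


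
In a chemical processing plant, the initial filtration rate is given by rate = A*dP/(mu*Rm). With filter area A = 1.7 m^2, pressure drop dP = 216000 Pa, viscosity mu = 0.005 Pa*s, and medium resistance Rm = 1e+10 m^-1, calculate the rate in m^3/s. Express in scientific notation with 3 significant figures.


rate = A * dP / (mu * Rm)
rate = 1.7 * 216000 / (0.005 * 1e+10)
rate = 367200.0 / 5.000e+07
rate = 7.34e-03 m^3/s


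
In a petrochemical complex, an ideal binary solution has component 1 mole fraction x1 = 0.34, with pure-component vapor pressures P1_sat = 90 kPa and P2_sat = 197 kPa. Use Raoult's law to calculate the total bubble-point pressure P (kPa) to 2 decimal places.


P = x1*P1_sat + x2*P2_sat
x2 = 1 - x1 = 1 - 0.34 = 0.66
P = 0.34*90 + 0.66*197
P = 30.6 + 130.02
P = 160.62 kPa


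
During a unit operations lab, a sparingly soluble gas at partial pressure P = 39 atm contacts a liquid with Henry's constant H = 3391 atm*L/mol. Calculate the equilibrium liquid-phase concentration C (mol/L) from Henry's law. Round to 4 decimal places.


C = P / H
C = 39 / 3391
C = 0.0115 mol/L


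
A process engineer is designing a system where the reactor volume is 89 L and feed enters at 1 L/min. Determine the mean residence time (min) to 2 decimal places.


tau = V / v0
tau = 89 / 1
tau = 89.00 min


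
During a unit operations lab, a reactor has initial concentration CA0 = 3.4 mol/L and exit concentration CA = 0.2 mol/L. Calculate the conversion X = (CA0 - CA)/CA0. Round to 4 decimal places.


X = (CA0 - CA) / CA0
X = (3.4 - 0.2) / 3.4
X = 3.2 / 3.4
X = 0.9412


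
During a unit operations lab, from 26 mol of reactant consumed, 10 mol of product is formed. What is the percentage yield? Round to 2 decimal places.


Yield = (moles product / moles consumed) * 100%
Yield = (10 / 26) * 100
Yield = 0.3846 * 100
Yield = 38.46%


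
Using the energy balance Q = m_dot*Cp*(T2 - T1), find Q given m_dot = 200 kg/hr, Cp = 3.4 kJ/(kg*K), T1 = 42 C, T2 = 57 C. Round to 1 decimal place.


Q = m_dot * Cp * (T2 - T1)
Q = 200 * 3.4 * (57 - 42)
Q = 200 * 3.4 * 15
Q = 10200.0 kJ/hr


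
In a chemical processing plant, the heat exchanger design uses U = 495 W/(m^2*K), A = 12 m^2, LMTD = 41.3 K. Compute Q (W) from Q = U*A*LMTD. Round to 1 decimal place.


Q = U * A * LMTD
Q = 495 * 12 * 41.3
Q = 245322.0 W


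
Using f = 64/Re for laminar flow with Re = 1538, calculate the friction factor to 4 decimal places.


f = 64 / Re
f = 64 / 1538
f = 0.0416


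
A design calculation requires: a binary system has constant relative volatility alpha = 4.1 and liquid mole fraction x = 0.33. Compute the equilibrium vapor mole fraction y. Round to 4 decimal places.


y = alpha*x / (1 + (alpha-1)*x)
y = 4.1*0.33 / (1 + (4.1-1)*0.33)
y = 1.353 / (1 + 1.023)
y = 1.353 / 2.023
y = 0.6688


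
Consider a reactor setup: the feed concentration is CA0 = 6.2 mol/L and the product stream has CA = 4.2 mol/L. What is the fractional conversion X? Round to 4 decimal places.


X = (CA0 - CA) / CA0
X = (6.2 - 4.2) / 6.2
X = 2.0 / 6.2
X = 0.3226


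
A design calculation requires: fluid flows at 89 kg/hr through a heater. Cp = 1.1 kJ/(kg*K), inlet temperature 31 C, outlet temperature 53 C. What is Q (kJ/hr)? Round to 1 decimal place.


Q = m_dot * Cp * (T2 - T1)
Q = 89 * 1.1 * (53 - 31)
Q = 89 * 1.1 * 22
Q = 2153.8 kJ/hr


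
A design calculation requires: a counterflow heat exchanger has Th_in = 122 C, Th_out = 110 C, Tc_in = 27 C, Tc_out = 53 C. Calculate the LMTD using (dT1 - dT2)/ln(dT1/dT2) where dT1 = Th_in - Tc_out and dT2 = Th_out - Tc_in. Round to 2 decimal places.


dT1 = Th_in - Tc_out = 122 - 53 = 69
dT2 = Th_out - Tc_in = 110 - 27 = 83
LMTD = (dT1 - dT2) / ln(dT1/dT2)
LMTD = (69 - 83) / ln(69/83)
LMTD = 75.78 K


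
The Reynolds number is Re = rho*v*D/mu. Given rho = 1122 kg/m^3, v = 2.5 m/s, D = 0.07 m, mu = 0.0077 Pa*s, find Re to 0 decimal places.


Re = rho * v * D / mu
Re = 1122 * 2.5 * 0.07 / 0.0077
Re = 196.35 / 0.0077
Re = 25500


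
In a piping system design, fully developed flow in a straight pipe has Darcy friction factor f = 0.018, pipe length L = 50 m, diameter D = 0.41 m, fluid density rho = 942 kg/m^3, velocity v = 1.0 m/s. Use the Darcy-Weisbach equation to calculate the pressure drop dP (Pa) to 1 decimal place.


dP = f * (L/D) * (rho*v^2/2)
dP = 0.018 * (50/0.41) * (942*1.0^2/2)
L/D = 121.95121951
rho*v^2/2 = 942*1.0/2 = 471.0
dP = 0.018 * 121.95121951 * 471.0
dP = 1033.9 Pa


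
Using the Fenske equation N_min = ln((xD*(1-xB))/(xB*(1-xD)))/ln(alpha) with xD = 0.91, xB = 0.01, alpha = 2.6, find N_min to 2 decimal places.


N_min = ln((xD*(1-xB))/(xB*(1-xD))) / ln(alpha)
Numerator inside ln: 0.9009 / 0.0009 = 1001.0
ln(1001.0) = 6.908755
ln(alpha) = ln(2.6) = 0.955511
N_min = 6.908755 / 0.955511 = 7.23


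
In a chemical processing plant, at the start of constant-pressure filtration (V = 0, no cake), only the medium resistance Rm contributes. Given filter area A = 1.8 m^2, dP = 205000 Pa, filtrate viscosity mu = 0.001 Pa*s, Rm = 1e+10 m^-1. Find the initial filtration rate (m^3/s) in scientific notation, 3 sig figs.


rate = A * dP / (mu * Rm)
rate = 1.8 * 205000 / (0.001 * 1e+10)
rate = 369000.0 / 1.000e+07
rate = 3.69e-02 m^3/s


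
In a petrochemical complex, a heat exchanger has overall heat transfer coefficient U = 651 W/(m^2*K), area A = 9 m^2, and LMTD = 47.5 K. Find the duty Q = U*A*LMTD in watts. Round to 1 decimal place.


Q = U * A * LMTD
Q = 651 * 9 * 47.5
Q = 278302.5 W


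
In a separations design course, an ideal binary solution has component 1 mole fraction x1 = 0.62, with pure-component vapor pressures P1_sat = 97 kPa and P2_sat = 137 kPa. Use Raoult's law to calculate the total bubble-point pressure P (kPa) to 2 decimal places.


P = x1*P1_sat + x2*P2_sat
x2 = 1 - x1 = 1 - 0.62 = 0.38
P = 0.62*97 + 0.38*137
P = 60.14 + 52.06
P = 112.20 kPa


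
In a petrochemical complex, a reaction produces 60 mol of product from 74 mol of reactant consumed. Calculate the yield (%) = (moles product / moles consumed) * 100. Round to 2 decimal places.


Yield = (moles product / moles consumed) * 100%
Yield = (60 / 74) * 100
Yield = 0.8108 * 100
Yield = 81.08%


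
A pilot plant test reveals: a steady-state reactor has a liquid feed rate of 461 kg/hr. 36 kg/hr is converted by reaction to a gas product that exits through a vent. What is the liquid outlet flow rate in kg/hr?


Steady-state mass balance on the main outlet: F_out = F_in - F_removed
F_out = 461 - 36
F_out = 425 kg/hr


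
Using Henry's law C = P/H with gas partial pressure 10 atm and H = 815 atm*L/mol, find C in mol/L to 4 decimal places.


C = P / H
C = 10 / 815
C = 0.0123 mol/L


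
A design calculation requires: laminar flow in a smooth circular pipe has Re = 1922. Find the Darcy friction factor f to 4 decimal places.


f = 64 / Re
f = 64 / 1922
f = 0.0333


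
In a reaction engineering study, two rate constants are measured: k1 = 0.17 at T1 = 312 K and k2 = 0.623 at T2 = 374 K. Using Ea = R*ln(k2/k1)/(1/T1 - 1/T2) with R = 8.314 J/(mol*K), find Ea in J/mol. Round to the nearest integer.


Ea = R * ln(k2/k1) / (1/T1 - 1/T2)
ln(k2/k1) = ln(0.623/0.17) = 1.2987481
1/T1 - 1/T2 = 1/312 - 1/374 = 0.000531331414
Ea = 8.314 * 1.2987481 / 0.000531331414
Ea = 20322 J/mol


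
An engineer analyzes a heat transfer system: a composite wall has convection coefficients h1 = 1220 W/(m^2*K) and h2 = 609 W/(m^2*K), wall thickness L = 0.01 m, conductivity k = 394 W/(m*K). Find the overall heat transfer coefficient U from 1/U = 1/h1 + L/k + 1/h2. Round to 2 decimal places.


1/U = 1/h1 + L/k + 1/h2
1/U = 1/1220 + 0.01/394 + 1/609
1/U = 0.0008196721 + 2.53807e-05 + 0.0016420361
1/U = 0.0024870889
U = 402.08 W/(m^2*K)


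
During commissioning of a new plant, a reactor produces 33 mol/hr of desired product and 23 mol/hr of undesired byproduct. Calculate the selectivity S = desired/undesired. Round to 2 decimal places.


S = desired product rate / undesired product rate
S = 33 / 23
S = 1.43


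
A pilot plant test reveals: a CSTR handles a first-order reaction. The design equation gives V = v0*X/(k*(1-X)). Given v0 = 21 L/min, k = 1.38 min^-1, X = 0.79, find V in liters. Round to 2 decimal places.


V = v0 * X / (k * (1 - X))
V = 21 * 0.79 / (1.38 * (1 - 0.79))
V = 16.59 / (1.38 * 0.21)
V = 16.59 / 0.2898
V = 57.25 L


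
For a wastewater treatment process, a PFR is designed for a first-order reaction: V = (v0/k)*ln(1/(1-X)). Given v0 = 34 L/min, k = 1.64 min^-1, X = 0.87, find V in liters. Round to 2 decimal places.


V = (v0/k) * ln(1/(1-X))
V = (34/1.64) * ln(1/(1-0.87))
V = 20.731707 * ln(7.692308)
V = 20.731707 * 2.040221
V = 42.30 L


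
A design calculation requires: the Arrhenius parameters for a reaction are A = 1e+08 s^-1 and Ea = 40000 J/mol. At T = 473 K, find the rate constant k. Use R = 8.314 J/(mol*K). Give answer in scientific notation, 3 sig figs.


k = A * exp(-Ea/(R*T))
k = 1e+08 * exp(-40000 / (8.314 * 473))
k = 1e+08 * exp(-10.17159)
k = 3.82e+03


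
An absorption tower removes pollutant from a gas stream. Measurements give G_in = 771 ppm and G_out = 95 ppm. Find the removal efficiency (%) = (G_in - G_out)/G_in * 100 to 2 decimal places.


Efficiency = (G_in - G_out) / G_in * 100%
Efficiency = (771 - 95) / 771 * 100
Efficiency = 676 / 771 * 100
Efficiency = 87.68%


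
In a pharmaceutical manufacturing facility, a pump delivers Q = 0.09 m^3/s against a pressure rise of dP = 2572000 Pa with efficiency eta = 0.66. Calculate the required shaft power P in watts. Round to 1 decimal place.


P = Q * dP / eta
P = 0.09 * 2572000 / 0.66
P = 231480.0 / 0.66
P = 350727.3 W


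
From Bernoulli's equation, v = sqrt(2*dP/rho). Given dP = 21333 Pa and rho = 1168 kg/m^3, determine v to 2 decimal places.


v = sqrt(2*dP/rho)
v = sqrt(2*21333/1168)
v = sqrt(36.52911)
v = 6.04 m/s


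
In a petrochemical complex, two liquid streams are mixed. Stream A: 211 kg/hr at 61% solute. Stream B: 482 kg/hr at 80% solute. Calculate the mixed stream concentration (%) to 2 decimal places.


Mass balance on solute: F1*x1 + F2*x2 = F3*x3
F3 = F1 + F2 = 211 + 482 = 693 kg/hr
x3 = (F1*x1 + F2*x2)/F3
x3 = (211*0.61 + 482*0.8) / 693
x3 = 74.22%


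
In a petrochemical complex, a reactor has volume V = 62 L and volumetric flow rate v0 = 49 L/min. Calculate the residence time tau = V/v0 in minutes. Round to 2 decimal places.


tau = V / v0
tau = 62 / 49
tau = 1.27 min


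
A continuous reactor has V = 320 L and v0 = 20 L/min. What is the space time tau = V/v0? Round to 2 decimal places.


tau = V / v0
tau = 320 / 20
tau = 16.00 min


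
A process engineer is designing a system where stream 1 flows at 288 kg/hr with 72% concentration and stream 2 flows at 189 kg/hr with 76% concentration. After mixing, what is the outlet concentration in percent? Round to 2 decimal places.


Mass balance on solute: F1*x1 + F2*x2 = F3*x3
F3 = F1 + F2 = 288 + 189 = 477 kg/hr
x3 = (F1*x1 + F2*x2)/F3
x3 = (288*0.72 + 189*0.76) / 477
x3 = 73.58%


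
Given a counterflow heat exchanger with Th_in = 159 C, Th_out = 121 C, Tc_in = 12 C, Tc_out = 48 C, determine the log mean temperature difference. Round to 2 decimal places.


dT1 = Th_in - Tc_out = 159 - 48 = 111
dT2 = Th_out - Tc_in = 121 - 12 = 109
LMTD = (dT1 - dT2) / ln(dT1/dT2)
LMTD = (111 - 109) / ln(111/109)
LMTD = 110.00 K


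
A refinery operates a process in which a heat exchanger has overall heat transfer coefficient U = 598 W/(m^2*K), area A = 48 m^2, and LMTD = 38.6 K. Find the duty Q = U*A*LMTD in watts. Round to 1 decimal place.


Q = U * A * LMTD
Q = 598 * 48 * 38.6
Q = 1107974.4 W


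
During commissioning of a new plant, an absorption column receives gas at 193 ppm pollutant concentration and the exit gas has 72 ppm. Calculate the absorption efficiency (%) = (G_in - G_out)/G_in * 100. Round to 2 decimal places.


Efficiency = (G_in - G_out) / G_in * 100%
Efficiency = (193 - 72) / 193 * 100
Efficiency = 121 / 193 * 100
Efficiency = 62.69%


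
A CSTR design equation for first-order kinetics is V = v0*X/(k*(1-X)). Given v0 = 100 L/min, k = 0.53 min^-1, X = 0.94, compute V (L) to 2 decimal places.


V = v0 * X / (k * (1 - X))
V = 100 * 0.94 / (0.53 * (1 - 0.94))
V = 94.0 / (0.53 * 0.06)
V = 94.0 / 0.0318
V = 2955.97 L


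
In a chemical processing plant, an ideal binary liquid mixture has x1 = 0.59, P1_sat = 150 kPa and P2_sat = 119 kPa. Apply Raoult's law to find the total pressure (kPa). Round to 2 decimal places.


P = x1*P1_sat + x2*P2_sat
x2 = 1 - x1 = 1 - 0.59 = 0.41
P = 0.59*150 + 0.41*119
P = 88.5 + 48.79
P = 137.29 kPa


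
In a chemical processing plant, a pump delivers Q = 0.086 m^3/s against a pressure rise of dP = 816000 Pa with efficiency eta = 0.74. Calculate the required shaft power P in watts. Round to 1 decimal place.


P = Q * dP / eta
P = 0.086 * 816000 / 0.74
P = 70176.0 / 0.74
P = 94832.4 W


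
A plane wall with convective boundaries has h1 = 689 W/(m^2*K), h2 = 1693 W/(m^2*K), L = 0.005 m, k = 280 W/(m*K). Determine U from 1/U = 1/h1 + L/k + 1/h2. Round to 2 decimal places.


1/U = 1/h1 + L/k + 1/h2
1/U = 1/689 + 0.005/280 + 1/1693
1/U = 0.0014513788 + 1.78571e-05 + 0.0005906675
1/U = 0.0020599034
U = 485.46 W/(m^2*K)


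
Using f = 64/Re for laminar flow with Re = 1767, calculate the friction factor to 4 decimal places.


f = 64 / Re
f = 64 / 1767
f = 0.0362


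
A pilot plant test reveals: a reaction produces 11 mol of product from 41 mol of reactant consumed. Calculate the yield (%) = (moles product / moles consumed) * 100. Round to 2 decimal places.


Yield = (moles product / moles consumed) * 100%
Yield = (11 / 41) * 100
Yield = 0.2683 * 100
Yield = 26.83%


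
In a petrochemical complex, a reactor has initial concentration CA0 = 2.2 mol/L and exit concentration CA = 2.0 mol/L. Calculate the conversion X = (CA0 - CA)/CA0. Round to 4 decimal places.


X = (CA0 - CA) / CA0
X = (2.2 - 2.0) / 2.2
X = 0.2 / 2.2
X = 0.0909


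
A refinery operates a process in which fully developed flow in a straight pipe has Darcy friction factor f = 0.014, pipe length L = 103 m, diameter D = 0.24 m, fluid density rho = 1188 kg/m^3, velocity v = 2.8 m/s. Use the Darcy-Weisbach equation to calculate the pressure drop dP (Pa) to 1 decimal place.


dP = f * (L/D) * (rho*v^2/2)
dP = 0.014 * (103/0.24) * (1188*2.8^2/2)
L/D = 429.16666667
rho*v^2/2 = 1188*7.84/2 = 4656.96
dP = 0.014 * 429.16666667 * 4656.96
dP = 27980.6 Pa


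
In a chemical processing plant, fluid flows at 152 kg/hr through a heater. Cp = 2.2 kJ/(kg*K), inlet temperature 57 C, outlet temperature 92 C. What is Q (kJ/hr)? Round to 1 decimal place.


Q = m_dot * Cp * (T2 - T1)
Q = 152 * 2.2 * (92 - 57)
Q = 152 * 2.2 * 35
Q = 11704.0 kJ/hr


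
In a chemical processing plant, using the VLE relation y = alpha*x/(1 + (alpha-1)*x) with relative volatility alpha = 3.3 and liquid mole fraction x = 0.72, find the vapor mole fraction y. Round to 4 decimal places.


y = alpha*x / (1 + (alpha-1)*x)
y = 3.3*0.72 / (1 + (3.3-1)*0.72)
y = 2.376 / (1 + 1.656)
y = 2.376 / 2.656
y = 0.8946


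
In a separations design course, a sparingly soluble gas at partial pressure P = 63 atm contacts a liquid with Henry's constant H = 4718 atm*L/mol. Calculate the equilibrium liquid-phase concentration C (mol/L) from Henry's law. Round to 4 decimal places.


C = P / H
C = 63 / 4718
C = 0.0134 mol/L


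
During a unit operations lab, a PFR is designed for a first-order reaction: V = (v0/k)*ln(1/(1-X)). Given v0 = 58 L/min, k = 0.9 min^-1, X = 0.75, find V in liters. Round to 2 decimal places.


V = (v0/k) * ln(1/(1-X))
V = (58/0.9) * ln(1/(1-0.75))
V = 64.444444 * ln(4.0)
V = 64.444444 * 1.386294
V = 89.34 L


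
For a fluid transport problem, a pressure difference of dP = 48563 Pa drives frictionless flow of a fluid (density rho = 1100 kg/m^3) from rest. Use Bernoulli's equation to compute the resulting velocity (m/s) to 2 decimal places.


v = sqrt(2*dP/rho)
v = sqrt(2*48563/1100)
v = sqrt(88.296364)
v = 9.40 m/s


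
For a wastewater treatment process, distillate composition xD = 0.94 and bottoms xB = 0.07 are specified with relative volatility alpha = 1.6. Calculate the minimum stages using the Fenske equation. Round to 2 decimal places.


N_min = ln((xD*(1-xB))/(xB*(1-xD))) / ln(alpha)
Numerator inside ln: 0.8742 / 0.0042 = 208.142857
ln(208.142857) = 5.338225
ln(alpha) = ln(1.6) = 0.470004
N_min = 5.338225 / 0.470004 = 11.36


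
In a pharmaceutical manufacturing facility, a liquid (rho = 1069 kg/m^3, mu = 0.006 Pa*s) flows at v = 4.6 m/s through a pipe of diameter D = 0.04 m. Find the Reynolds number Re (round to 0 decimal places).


Re = rho * v * D / mu
Re = 1069 * 4.6 * 0.04 / 0.006
Re = 196.696 / 0.006
Re = 32783


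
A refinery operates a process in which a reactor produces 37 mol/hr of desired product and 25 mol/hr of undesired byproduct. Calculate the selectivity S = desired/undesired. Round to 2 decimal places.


S = desired product rate / undesired product rate
S = 37 / 25
S = 1.48


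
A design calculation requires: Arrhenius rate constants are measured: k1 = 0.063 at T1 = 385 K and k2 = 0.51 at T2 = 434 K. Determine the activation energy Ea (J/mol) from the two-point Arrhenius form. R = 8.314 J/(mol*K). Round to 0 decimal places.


Ea = R * ln(k2/k1) / (1/T1 - 1/T2)
ln(k2/k1) = ln(0.51/0.063) = 2.091276
1/T1 - 1/T2 = 1/385 - 1/434 = 0.000293255132
Ea = 8.314 * 2.091276 / 0.000293255132
Ea = 59289 J/mol


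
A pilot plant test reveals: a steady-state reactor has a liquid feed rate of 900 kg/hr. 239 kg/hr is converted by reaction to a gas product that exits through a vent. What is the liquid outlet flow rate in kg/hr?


Steady-state mass balance on the main outlet: F_out = F_in - F_removed
F_out = 900 - 239
F_out = 661 kg/hr


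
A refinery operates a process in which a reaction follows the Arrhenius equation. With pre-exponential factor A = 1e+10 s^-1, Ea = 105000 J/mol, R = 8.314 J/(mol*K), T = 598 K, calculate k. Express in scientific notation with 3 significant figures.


k = A * exp(-Ea/(R*T))
k = 1e+10 * exp(-105000 / (8.314 * 598))
k = 1e+10 * exp(-21.119231)
k = 6.73e+00


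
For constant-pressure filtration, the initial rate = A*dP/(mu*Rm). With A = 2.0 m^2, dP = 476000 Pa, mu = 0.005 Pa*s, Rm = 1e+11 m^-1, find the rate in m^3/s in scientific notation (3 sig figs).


rate = A * dP / (mu * Rm)
rate = 2.0 * 476000 / (0.005 * 1e+11)
rate = 952000.0 / 5.000e+08
rate = 1.90e-03 m^3/s


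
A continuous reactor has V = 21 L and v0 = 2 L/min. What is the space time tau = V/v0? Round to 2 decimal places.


tau = V / v0
tau = 21 / 2
tau = 10.50 min


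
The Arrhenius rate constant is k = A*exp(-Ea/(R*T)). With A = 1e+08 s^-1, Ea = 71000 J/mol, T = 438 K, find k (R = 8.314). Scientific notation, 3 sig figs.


k = A * exp(-Ea/(R*T))
k = 1e+08 * exp(-71000 / (8.314 * 438))
k = 1e+08 * exp(-19.497289)
k = 3.41e-01
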